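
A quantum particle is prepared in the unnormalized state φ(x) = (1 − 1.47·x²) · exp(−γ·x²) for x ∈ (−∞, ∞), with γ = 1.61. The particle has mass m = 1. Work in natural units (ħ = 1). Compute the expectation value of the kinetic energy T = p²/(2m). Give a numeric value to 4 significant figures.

2.095

T = −(ħ²/2m) d²/dx², so ⟨T⟩ = −(ħ²/2m) ∫ φ*·φ'' dx / ∫|φ|² dx; with m = 1.
Expand each integrand as polynomial × e^(−2γx²) and use ∫x^(2j)·e^(−2γx²) dx = (2j−1)!!/(4γ)^j · √(π/(2γ)), odd powers → 0; here √(π/(2γ)) = 0.98775. Differentiate with the product rule, d/dx e^(−γx²) = −2γx·e^(−γx²).
State is unnormalized: ∫|φ|² dx = 0.69121, and ∫φ*·(−ħ²/2m · φ'') dx = 1.4481, so ⟨T⟩ = 1.4481 / 0.69121.
⟨T⟩ = 2.0951.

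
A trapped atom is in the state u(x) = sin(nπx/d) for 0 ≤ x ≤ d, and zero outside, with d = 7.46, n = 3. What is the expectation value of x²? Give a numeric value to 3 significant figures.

⟨x²⟩ = ∫ x²·|u|² dx / ∫|u|² dx (integrals over the domain).
With sin²θ = (1 − cos2θ)/2 on 0 ≤ x ≤ d: ∫sin²(nπx/d) dx = d/2, ∫x·sin²(nπx/d) dx = d²/4, ∫x²·sin²(nπx/d) dx = d³·(1/6 − 1/(4n²π²)); higher powers xᵏ the same way, integrating xᵏ·cos(2nπx/d) by parts.
State is unnormalized: ∫|u|² dx = 3.7300, and ∫u*·x²·u dx = 68.025, so ⟨x²⟩ = 68.025 / 3.7300.
⟨x²⟩ = 18.237.

18.2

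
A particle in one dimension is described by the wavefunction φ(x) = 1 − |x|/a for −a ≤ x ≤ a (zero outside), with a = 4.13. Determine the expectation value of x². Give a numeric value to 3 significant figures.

1.71

⟨x²⟩ = ∫ x²·|φ|² dx / ∫|φ|² dx (integrals over the domain).
φ is even, so ∫ over [−a, a] = 2∫₀ᵃ with φ = 1 − x/a there: ∫₀ᵃ (1 − x/a)² dx = a/3, ∫₀ᵃ x²(1 − x/a)² dx = a³/30, ∫₀ᵃ x⁴(1 − x/a)² dx = a⁵/105.
State is unnormalized: ∫|φ|² dx = 2.7533, and ∫φ*·x²·φ dx = 4.6963, so ⟨x²⟩ = 4.6963 / 2.7533.
⟨x²⟩ = 1.7057.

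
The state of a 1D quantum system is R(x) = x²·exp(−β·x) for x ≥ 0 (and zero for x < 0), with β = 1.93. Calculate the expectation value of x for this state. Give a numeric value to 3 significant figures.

1.30

⟨x⟩ = ∫ x·|R|² dx / ∫|R|² dx (integrals over the domain).
Every integrand reduces to terms xʲ·e^(−2βx) on [0, ∞); use ∫₀^∞ xʲ·e^(−2βx) dx = j!/(2β)^(j+1).
State is unnormalized: ∫|R|² dx = 0.028008, and ∫R*·x·R dx = 0.036279, so ⟨x⟩ = 0.036279 / 0.028008.
⟨x⟩ = 1.2953.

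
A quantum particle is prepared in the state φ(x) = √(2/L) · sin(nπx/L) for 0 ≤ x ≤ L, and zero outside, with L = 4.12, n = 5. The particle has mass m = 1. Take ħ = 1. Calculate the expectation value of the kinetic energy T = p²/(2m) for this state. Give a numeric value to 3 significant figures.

T = −(ħ²/2m) d²/dx², so ⟨T⟩ = −(ħ²/2m) ∫ φ*·φ'' dx; with m = 1.
d/dx sin(nπx/L) = (nπ/L)·cos(nπx/L) and d²/dx² sin(nπx/L) = −(nπ/L)²·sin(nπx/L); on 0 ≤ x ≤ L, ∫sin²(nπx/L) dx = L/2 and ∫sin(nπx/L)·cos(nπx/L) dx = 0.
⟨T⟩ = 7.2680.

7.27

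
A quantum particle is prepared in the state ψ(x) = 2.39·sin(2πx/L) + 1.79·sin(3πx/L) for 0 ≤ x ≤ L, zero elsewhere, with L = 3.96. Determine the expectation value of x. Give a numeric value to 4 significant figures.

1.241

⟨x⟩ = ∫ x·|ψ|² dx / ∫|ψ|² dx (integrals over the domain).
On 0 ≤ x ≤ L (j ≠ l): ∫sin²(jπx/L) dx = L/2, ∫sin(jπx/L)·sin(lπx/L) dx = 0; diagonal moments ∫x·sin²(jπx/L) dx = L²/4, ∫x²·sin²(jπx/L) dx = L³·(1/6 − 1/(4j²π²)); cross terms ∫x·sin(jπx/L)·sin(lπx/L) dx = 0 for j + l even and −4jlL²/(π²(j² − l²)²) for j + l odd, ∫x²·sin(jπx/L)·sin(lπx/L) dx = (−1)^(j+l)·4jlL³/(π²(j² − l²)²); higher powers the same way via product-to-sum and parts.
State is unnormalized: ∫|ψ|² dx = 17.654, and ∫ψ*·x·ψ dx = 21.904, so ⟨x⟩ = 21.904 / 17.654.
⟨x⟩ = 1.2407.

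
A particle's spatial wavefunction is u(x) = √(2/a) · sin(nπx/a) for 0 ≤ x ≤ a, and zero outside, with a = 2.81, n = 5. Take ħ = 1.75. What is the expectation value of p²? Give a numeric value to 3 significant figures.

95.7

p² u = −ħ² d²u/dx²; ⟨p²⟩ = −ħ² ∫ u*·u'' dx.
d/dx sin(nπx/a) = (nπ/a)·cos(nπx/a) and d²/dx² sin(nπx/a) = −(nπ/a)²·sin(nπx/a); on 0 ≤ x ≤ a, ∫sin²(nπx/a) dx = a/2 and ∫sin(nπx/a)·cos(nπx/a) dx = 0.
⟨p²⟩ = 95.698.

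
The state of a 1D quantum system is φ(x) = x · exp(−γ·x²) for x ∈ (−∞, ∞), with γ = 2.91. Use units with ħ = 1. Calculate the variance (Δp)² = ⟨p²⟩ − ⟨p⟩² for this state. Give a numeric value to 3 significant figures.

8.73

Compute ⟨p⟩ and ⟨p²⟩ separately; (Δp)² = ⟨p²⟩ − ⟨p⟩².
Expand each integrand as polynomial × e^(−2γx²) and use ∫x^(2j)·e^(−2γx²) dx = (2j−1)!!/(4γ)^j · √(π/(2γ)), odd powers → 0; here √(π/(2γ)) = 0.73471. Differentiate with the product rule, d/dx e^(−γx²) = −2γx·e^(−γx²).
Normalization: ∫|φ|² dx = 0.063119.
⟨p⟩ = 0.0000 and ⟨p²⟩ = 8.7300.
(Δp)² = 8.7300 − (0.0000)² = 8.7300.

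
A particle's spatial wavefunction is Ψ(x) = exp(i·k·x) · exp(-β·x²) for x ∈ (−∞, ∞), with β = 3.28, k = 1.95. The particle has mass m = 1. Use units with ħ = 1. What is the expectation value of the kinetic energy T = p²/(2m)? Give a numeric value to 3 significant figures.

T = −(ħ²/2m) d²/dx², so ⟨T⟩ = −(ħ²/2m) ∫ Ψ*·Ψ'' dx / ∫|Ψ|² dx; with m = 1.
Gaussian moments: ∫x^(2j)·e^(−2βx²) dx = (2j−1)!!/(4β)^j · √(π/(2β)), odd powers integrate to 0; here √(π/(2β)) = 0.69203. Derivatives: Ψ′ = (ik − 2βx)·Ψ, Ψ″ = ((ik − 2βx)² − 2β)·Ψ; the odd-in-x pieces drop out.
State is unnormalized: ∫|Ψ|² dx = 0.69203, and ∫Ψ*·(−ħ²/2m · Ψ'') dx = 2.4506, so ⟨T⟩ = 2.4506 / 0.69203.
⟨T⟩ = 3.5413.

3.54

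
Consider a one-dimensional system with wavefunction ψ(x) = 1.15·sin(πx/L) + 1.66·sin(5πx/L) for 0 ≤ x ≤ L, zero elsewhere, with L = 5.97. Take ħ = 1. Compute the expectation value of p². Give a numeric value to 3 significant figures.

4.77

p² ψ = −ħ² d²ψ/dx²; ⟨p²⟩ = −ħ² ∫ ψ*·ψ'' dx / ∫|ψ|² dx.
d²/dx² sin(jπx/L) = −(jπ/L)²·sin(jπx/L); on 0 ≤ x ≤ L, ∫sin²(jπx/L) dx = L/2 and ∫sin(jπx/L)·sin(lπx/L) dx = 0 for j ≠ l, so only diagonal terms survive in ∫|ψ|² and ∫ψ·ψ″; ∫ψ·ψ′ dx = [ψ²/2] between the walls = 0.
State is unnormalized: ∫|ψ|² dx = 12.173, and ∫ψ*·(−ħ² ψ'') dx = 58.038, so ⟨p²⟩ = 58.038 / 12.173.
⟨p²⟩ = 4.7677.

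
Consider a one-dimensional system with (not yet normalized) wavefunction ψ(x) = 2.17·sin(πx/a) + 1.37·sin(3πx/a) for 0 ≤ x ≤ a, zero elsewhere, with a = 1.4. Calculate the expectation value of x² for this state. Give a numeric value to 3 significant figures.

⟨x²⟩ = ∫ x²·|ψ|² dx / ∫|ψ|² dx (integrals over the domain).
On 0 ≤ x ≤ a (j ≠ l): ∫sin²(jπx/a) dx = a/2, ∫sin(jπx/a)·sin(lπx/a) dx = 0; diagonal moments ∫x·sin²(jπx/a) dx = a²/4, ∫x²·sin²(jπx/a) dx = a³·(1/6 − 1/(4j²π²)); cross terms ∫x·sin(jπx/a)·sin(lπx/a) dx = 0 for j + l even and −4jla²/(π²(j² − l²)²) for j + l odd, ∫x²·sin(jπx/a)·sin(lπx/a) dx = (−1)^(j+l)·4jla³/(π²(j² − l²)²); higher powers the same way via product-to-sum and parts.
State is unnormalized: ∫|ψ|² dx = 4.6101, and ∫ψ*·x²·ψ dx = 2.9801, so ⟨x²⟩ = 2.9801 / 4.6101.
⟨x²⟩ = 0.64643.

0.646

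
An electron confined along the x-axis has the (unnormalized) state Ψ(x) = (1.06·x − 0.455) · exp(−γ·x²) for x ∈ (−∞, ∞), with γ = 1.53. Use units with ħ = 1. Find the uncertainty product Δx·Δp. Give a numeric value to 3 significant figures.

Δx = √(⟨x²⟩−⟨x⟩²), Δp = √(⟨p²⟩−⟨p⟩²).
Expand each integrand as polynomial × e^(−2γx²) and use ∫x^(2j)·e^(−2γx²) dx = (2j−1)!!/(4γ)^j · √(π/(2γ)), odd powers → 0; here √(π/(2γ)) = 1.0132. Differentiate with the product rule, d/dx e^(−γx²) = −2γx·e^(−γx²).
Normalization: ∫|Ψ|² dx = 0.39579.
⟨x⟩ = -0.40350, ⟨x²⟩ = 0.31700 ⇒ Δx = 0.39266.
⟨p⟩ = 0.0000, ⟨p²⟩ = 2.9682 ⇒ Δp = 1.7229.
Δx·Δp = 0.67650.

0.677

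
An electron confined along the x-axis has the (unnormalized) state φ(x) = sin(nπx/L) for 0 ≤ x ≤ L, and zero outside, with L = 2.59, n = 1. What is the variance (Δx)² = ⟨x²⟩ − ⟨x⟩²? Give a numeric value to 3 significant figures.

Compute ⟨x⟩ and ⟨x²⟩ separately, then (Δx)² = ⟨x²⟩ − ⟨x⟩².
With sin²θ = (1 − cos2θ)/2 on 0 ≤ x ≤ L: ∫sin²(nπx/L) dx = L/2, ∫x·sin²(nπx/L) dx = L²/4, ∫x²·sin²(nπx/L) dx = L³·(1/6 − 1/(4n²π²)); higher powers xᵏ the same way, integrating xᵏ·cos(2nπx/L) by parts.
Normalization: ∫|φ|² dx = 1.2950.
⟨x⟩ = 1.2950 and ⟨x²⟩ = 1.8962.
(Δx)² = 1.8962 − (1.2950)² = 0.21917.

0.219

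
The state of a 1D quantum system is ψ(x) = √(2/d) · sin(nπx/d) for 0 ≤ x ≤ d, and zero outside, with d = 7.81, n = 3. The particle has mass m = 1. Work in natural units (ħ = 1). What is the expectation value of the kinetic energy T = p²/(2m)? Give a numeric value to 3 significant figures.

0.728

T = −(ħ²/2m) d²/dx², so ⟨T⟩ = −(ħ²/2m) ∫ ψ*·ψ'' dx; with m = 1.
d/dx sin(nπx/d) = (nπ/d)·cos(nπx/d) and d²/dx² sin(nπx/d) = −(nπ/d)²·sin(nπx/d); on 0 ≤ x ≤ d, ∫sin²(nπx/d) dx = d/2 and ∫sin(nπx/d)·cos(nπx/d) dx = 0.
⟨T⟩ = 0.72813.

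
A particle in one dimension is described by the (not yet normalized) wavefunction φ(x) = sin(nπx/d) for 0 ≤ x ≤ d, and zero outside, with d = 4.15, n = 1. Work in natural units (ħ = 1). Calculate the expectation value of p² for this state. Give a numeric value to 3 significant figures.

0.573

p² φ = −ħ² d²φ/dx²; ⟨p²⟩ = −ħ² ∫ φ*·φ'' dx / ∫|φ|² dx.
d/dx sin(nπx/d) = (nπ/d)·cos(nπx/d) and d²/dx² sin(nπx/d) = −(nπ/d)²·sin(nπx/d); on 0 ≤ x ≤ d, ∫sin²(nπx/d) dx = d/2 and ∫sin(nπx/d)·cos(nπx/d) dx = 0.
State is unnormalized: ∫|φ|² dx = 2.0750, and ∫φ*·(−ħ² φ'') dx = 1.1891, so ⟨p²⟩ = 1.1891 / 2.0750.
⟨p²⟩ = 0.57306.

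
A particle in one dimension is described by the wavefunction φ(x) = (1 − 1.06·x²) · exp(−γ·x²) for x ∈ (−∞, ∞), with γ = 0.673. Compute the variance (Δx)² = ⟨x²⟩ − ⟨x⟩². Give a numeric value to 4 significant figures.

Compute ⟨x⟩ and ⟨x²⟩ separately, then (Δx)² = ⟨x²⟩ − ⟨x⟩².
Expand each integrand as polynomial × e^(−2γx²) and use ∫x^(2j)·e^(−2γx²) dx = (2j−1)!!/(4γ)^j · √(π/(2γ)), odd powers → 0; here √(π/(2γ)) = 1.5278.
Normalization: ∫|φ|² dx = 1.0352.
⟨x⟩ = 0.0000 and ⟨x²⟩ = 0.52799.
(Δx)² = 0.52799 − (0.0000)² = 0.52799.

0.5280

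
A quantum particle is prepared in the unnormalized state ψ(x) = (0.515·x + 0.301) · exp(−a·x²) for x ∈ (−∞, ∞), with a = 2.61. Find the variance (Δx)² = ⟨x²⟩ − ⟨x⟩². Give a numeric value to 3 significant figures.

0.0722

Compute ⟨x⟩ and ⟨x²⟩ separately, then (Δx)² = ⟨x²⟩ − ⟨x⟩².
Expand each integrand as polynomial × e^(−2ax²) and use ∫x^(2j)·e^(−2ax²) dx = (2j−1)!!/(4a)^j · √(π/(2a)), odd powers → 0; here √(π/(2a)) = 0.77578.
Normalization: ∫|ψ|² dx = 0.089995.
⟨x⟩ = 0.25599 and ⟨x²⟩ = 0.13774.
(Δx)² = 0.13774 − (0.25599)² = 0.072207.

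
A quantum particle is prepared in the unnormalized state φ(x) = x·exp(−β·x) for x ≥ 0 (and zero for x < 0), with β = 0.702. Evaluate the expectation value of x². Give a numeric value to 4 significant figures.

⟨x²⟩ = ∫ x²·|φ|² dx / ∫|φ|² dx (integrals over the domain).
Every integrand reduces to terms xʲ·e^(−2βx) on [0, ∞); use ∫₀^∞ xʲ·e^(−2βx) dx = j!/(2β)^(j+1).
State is unnormalized: ∫|φ|² dx = 0.72265, and ∫φ*·x²·φ dx = 4.3992, so ⟨x²⟩ = 4.3992 / 0.72265.
⟨x²⟩ = 6.0876.

6.088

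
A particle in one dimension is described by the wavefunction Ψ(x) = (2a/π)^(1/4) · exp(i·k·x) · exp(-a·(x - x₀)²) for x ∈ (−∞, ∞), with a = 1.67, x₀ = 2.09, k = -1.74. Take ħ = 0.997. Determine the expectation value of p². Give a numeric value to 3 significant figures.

p² Ψ = −ħ² d²Ψ/dx²; ⟨p²⟩ = −ħ² ∫ Ψ*·Ψ'' dx.
Gaussian moments (u = x − x₀): ∫u^(2j)·e^(−2au²) du = (2j−1)!!/(4a)^j · √(π/(2a)), odd powers integrate to 0; here √(π/(2a)) = 0.96984. Derivatives: Ψ′ = (ik − 2au)·Ψ, Ψ″ = ((ik − 2au)² − 2a)·Ψ; the odd-in-u pieces drop out.
⟨p²⟩ = 4.6695.

4.67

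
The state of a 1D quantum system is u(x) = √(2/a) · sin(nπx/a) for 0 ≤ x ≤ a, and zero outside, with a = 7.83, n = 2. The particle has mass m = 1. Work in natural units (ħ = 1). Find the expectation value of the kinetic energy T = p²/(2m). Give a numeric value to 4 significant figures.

T = −(ħ²/2m) d²/dx², so ⟨T⟩ = −(ħ²/2m) ∫ u*·u'' dx; with m = 1.
d/dx sin(nπx/a) = (nπ/a)·cos(nπx/a) and d²/dx² sin(nπx/a) = −(nπ/a)²·sin(nπx/a); on 0 ≤ x ≤ a, ∫sin²(nπx/a) dx = a/2 and ∫sin(nπx/a)·cos(nπx/a) dx = 0.
⟨T⟩ = 0.32196.

0.3220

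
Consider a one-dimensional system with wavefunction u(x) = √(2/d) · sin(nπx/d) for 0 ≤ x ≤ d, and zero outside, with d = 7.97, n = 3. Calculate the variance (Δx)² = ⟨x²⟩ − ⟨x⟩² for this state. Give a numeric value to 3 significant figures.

4.94

Compute ⟨x⟩ and ⟨x²⟩ separately, then (Δx)² = ⟨x²⟩ − ⟨x⟩².
With sin²θ = (1 − cos2θ)/2 on 0 ≤ x ≤ d: ∫sin²(nπx/d) dx = d/2, ∫x·sin²(nπx/d) dx = d²/4, ∫x²·sin²(nπx/d) dx = d³·(1/6 − 1/(4n²π²)); higher powers xᵏ the same way, integrating xᵏ·cos(2nπx/d) by parts.
⟨x⟩ = 3.9850 and ⟨x²⟩ = 20.816.
(Δx)² = 20.816 − (3.9850)² = 4.9359.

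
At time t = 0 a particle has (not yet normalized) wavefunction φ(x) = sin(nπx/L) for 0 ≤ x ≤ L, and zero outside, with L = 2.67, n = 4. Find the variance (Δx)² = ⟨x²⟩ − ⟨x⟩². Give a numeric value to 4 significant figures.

Compute ⟨x⟩ and ⟨x²⟩ separately, then (Δx)² = ⟨x²⟩ − ⟨x⟩².
With sin²θ = (1 − cos2θ)/2 on 0 ≤ x ≤ L: ∫sin²(nπx/L) dx = L/2, ∫x·sin²(nπx/L) dx = L²/4, ∫x²·sin²(nπx/L) dx = L³·(1/6 − 1/(4n²π²)); higher powers xᵏ the same way, integrating xᵏ·cos(2nπx/L) by parts.
Normalization: ∫|φ|² dx = 1.3350.
⟨x⟩ = 1.3350 and ⟨x²⟩ = 2.3537.
(Δx)² = 2.3537 − (1.3350)² = 0.57150.

0.5715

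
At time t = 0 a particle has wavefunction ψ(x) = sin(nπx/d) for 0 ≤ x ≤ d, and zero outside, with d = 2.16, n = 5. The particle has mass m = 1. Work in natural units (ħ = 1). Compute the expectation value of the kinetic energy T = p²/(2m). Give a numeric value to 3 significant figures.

26.4

T = −(ħ²/2m) d²/dx², so ⟨T⟩ = −(ħ²/2m) ∫ ψ*·ψ'' dx / ∫|ψ|² dx; with m = 1.
d/dx sin(nπx/d) = (nπ/d)·cos(nπx/d) and d²/dx² sin(nπx/d) = −(nπ/d)²·sin(nπx/d); on 0 ≤ x ≤ d, ∫sin²(nπx/d) dx = d/2 and ∫sin(nπx/d)·cos(nπx/d) dx = 0.
State is unnormalized: ∫|ψ|² dx = 1.0800, and ∫ψ*·(−ħ²/2m · ψ'') dx = 28.558, so ⟨T⟩ = 28.558 / 1.0800.
⟨T⟩ = 26.442.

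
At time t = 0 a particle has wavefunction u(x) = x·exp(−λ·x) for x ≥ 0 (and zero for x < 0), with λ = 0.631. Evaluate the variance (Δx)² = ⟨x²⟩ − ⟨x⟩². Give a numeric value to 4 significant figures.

Compute ⟨x⟩ and ⟨x²⟩ separately, then (Δx)² = ⟨x²⟩ − ⟨x⟩².
Every integrand reduces to terms xʲ·e^(−2λx) on [0, ∞); use ∫₀^∞ xʲ·e^(−2λx) dx = j!/(2λ)^(j+1).
Normalization: ∫|u|² dx = 0.99507.
⟨x⟩ = 2.3772 and ⟨x²⟩ = 7.5346.
(Δx)² = 7.5346 − (2.3772)² = 1.8837.

1.884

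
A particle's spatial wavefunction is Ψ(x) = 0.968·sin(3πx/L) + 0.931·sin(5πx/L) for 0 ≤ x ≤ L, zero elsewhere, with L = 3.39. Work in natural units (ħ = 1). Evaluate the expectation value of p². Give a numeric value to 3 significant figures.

14.3

p² Ψ = −ħ² d²Ψ/dx²; ⟨p²⟩ = −ħ² ∫ Ψ*·Ψ'' dx / ∫|Ψ|² dx.
d²/dx² sin(jπx/L) = −(jπ/L)²·sin(jπx/L); on 0 ≤ x ≤ L, ∫sin²(jπx/L) dx = L/2 and ∫sin(jπx/L)·sin(lπx/L) dx = 0 for j ≠ l, so only diagonal terms survive in ∫|Ψ|² and ∫Ψ·Ψ″; ∫Ψ·Ψ′ dx = [Ψ²/2] between the walls = 0.
State is unnormalized: ∫|Ψ|² dx = 3.0574, and ∫Ψ*·(−ħ² Ψ'') dx = 43.820, so ⟨p²⟩ = 43.820 / 3.0574.
⟨p²⟩ = 14.332.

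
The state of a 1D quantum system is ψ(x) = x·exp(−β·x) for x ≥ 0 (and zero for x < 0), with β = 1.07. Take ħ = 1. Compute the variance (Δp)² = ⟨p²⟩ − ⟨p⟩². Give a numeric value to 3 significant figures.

1.14

Compute ⟨p⟩ and ⟨p²⟩ separately; (Δp)² = ⟨p²⟩ − ⟨p⟩².
Differentiate x·exp(−β·x) with the product rule; every integrand then reduces to terms xʲ·e^(−2βx) on [0, ∞), with ∫₀^∞ xʲ·e^(−2βx) dx = j!/(2β)^(j+1).
Normalization: ∫|ψ|² dx = 0.20407.
⟨p⟩ = 0.0000 and ⟨p²⟩ = 1.1449.
(Δp)² = 1.1449 − (0.0000)² = 1.1449.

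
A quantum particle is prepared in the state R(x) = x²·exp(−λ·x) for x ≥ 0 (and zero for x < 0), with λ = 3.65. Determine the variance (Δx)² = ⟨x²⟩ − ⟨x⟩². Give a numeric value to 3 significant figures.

0.0938

Compute ⟨x⟩ and ⟨x²⟩ separately, then (Δx)² = ⟨x²⟩ − ⟨x⟩².
Every integrand reduces to terms xʲ·e^(−2λx) on [0, ∞); use ∫₀^∞ xʲ·e^(−2λx) dx = j!/(2λ)^(j+1).
Normalization: ∫|R|² dx = 0.0011577.
⟨x⟩ = 0.68493 and ⟨x²⟩ = 0.56296.
(Δx)² = 0.56296 − (0.68493)² = 0.093826.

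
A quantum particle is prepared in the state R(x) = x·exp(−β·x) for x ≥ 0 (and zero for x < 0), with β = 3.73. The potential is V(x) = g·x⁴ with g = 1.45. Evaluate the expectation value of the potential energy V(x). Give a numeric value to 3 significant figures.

0.169

⟨V⟩ = ∫ V(x)·|R|² dx / ∫|R|² dx.
Every integrand reduces to terms xʲ·e^(−2βx) on [0, ∞); use ∫₀^∞ xʲ·e^(−2βx) dx = j!/(2β)^(j+1).
State is unnormalized: ∫|R|² dx = 0.0048174, and ∫R*·V(x)·R dx = 0.00081195, so ⟨V⟩ = 0.00081195 / 0.0048174.
⟨V⟩ = 0.16854.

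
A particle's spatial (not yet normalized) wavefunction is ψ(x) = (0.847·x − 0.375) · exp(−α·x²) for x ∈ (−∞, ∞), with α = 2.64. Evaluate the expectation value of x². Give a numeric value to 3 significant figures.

⟨x²⟩ = ∫ x²·|ψ|² dx / ∫|ψ|² dx (integrals over the domain).
Expand each integrand as polynomial × e^(−2αx²) and use ∫x^(2j)·e^(−2αx²) dx = (2j−1)!!/(4α)^j · √(π/(2α)), odd powers → 0; here √(π/(2α)) = 0.77136.
State is unnormalized: ∫|ψ|² dx = 0.16088, and ∫ψ*·x²·ψ dx = 0.025159, so ⟨x²⟩ = 0.025159 / 0.16088.
⟨x²⟩ = 0.15639.

0.156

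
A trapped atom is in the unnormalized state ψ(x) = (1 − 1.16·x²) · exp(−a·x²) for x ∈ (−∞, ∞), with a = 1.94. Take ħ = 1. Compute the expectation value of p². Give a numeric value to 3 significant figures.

p² ψ = −ħ² d²ψ/dx²; ⟨p²⟩ = −ħ² ∫ ψ*·ψ'' dx / ∫|ψ|² dx.
Expand each integrand as polynomial × e^(−2ax²) and use ∫x^(2j)·e^(−2ax²) dx = (2j−1)!!/(4a)^j · √(π/(2a)), odd powers → 0; here √(π/(2a)) = 0.89983. Differentiate with the product rule, d/dx e^(−ax²) = −2ax·e^(−ax²).
State is unnormalized: ∫|ψ|² dx = 0.69113, and ∫ψ*·(−ħ² ψ'') dx = 2.5406, so ⟨p²⟩ = 2.5406 / 0.69113.
⟨p²⟩ = 3.6760.

3.68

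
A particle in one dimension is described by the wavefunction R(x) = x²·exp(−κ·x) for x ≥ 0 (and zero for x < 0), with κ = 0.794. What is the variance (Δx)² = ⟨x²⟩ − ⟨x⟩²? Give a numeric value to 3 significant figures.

1.98

Compute ⟨x⟩ and ⟨x²⟩ separately, then (Δx)² = ⟨x²⟩ − ⟨x⟩².
Every integrand reduces to terms xʲ·e^(−2κx) on [0, ∞); use ∫₀^∞ xʲ·e^(−2κx) dx = j!/(2κ)^(j+1).
Normalization: ∫|R|² dx = 2.3766.
⟨x⟩ = 3.1486 and ⟨x²⟩ = 11.897.
(Δx)² = 11.897 − (3.1486)² = 1.9828.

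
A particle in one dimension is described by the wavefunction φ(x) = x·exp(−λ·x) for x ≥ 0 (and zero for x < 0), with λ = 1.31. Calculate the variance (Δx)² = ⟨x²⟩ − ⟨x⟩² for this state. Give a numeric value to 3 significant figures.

0.437

Compute ⟨x⟩ and ⟨x²⟩ separately, then (Δx)² = ⟨x²⟩ − ⟨x⟩².
Every integrand reduces to terms xʲ·e^(−2λx) on [0, ∞); use ∫₀^∞ xʲ·e^(−2λx) dx = j!/(2λ)^(j+1).
Normalization: ∫|φ|² dx = 0.11121.
⟨x⟩ = 1.1450 and ⟨x²⟩ = 1.7481.
(Δx)² = 1.7481 − (1.1450)² = 0.43704.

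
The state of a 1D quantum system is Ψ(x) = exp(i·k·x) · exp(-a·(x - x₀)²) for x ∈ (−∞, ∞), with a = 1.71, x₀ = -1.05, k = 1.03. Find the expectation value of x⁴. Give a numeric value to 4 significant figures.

⟨x⁴⟩ = ∫ x⁴·|Ψ|² dx / ∫|Ψ|² dx (integrals over the domain).
Gaussian moments (u = x − x₀): ∫u^(2j)·e^(−2au²) du = (2j−1)!!/(4a)^j · √(π/(2a)), odd powers integrate to 0; here √(π/(2a)) = 0.95843.
State is unnormalized: ∫|Ψ|² dx = 0.95843, and ∫Ψ*·x⁴·Ψ dx = 2.1533, so ⟨x⁴⟩ = 2.1533 / 0.95843.
⟨x⁴⟩ = 2.2467.

2.247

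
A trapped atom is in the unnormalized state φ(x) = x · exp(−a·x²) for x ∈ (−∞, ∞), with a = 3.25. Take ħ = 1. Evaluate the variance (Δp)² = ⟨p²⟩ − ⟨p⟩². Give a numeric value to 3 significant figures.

Compute ⟨p⟩ and ⟨p²⟩ separately; (Δp)² = ⟨p²⟩ − ⟨p⟩².
Expand each integrand as polynomial × e^(−2ax²) and use ∫x^(2j)·e^(−2ax²) dx = (2j−1)!!/(4a)^j · √(π/(2a)), odd powers → 0; here √(π/(2a)) = 0.69521. Differentiate with the product rule, d/dx e^(−ax²) = −2ax·e^(−ax²).
Normalization: ∫|φ|² dx = 0.053478.
⟨p⟩ = 0.0000 and ⟨p²⟩ = 9.7500.
(Δp)² = 9.7500 − (0.0000)² = 9.7500.

9.75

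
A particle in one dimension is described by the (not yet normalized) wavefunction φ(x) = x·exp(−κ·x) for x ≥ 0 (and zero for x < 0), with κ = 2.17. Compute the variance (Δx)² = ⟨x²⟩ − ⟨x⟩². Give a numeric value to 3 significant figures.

0.159

Compute ⟨x⟩ and ⟨x²⟩ separately, then (Δx)² = ⟨x²⟩ − ⟨x⟩².
Every integrand reduces to terms xʲ·e^(−2κx) on [0, ∞); use ∫₀^∞ xʲ·e^(−2κx) dx = j!/(2κ)^(j+1).
Normalization: ∫|φ|² dx = 0.024466.
⟨x⟩ = 0.69124 and ⟨x²⟩ = 0.63709.
(Δx)² = 0.63709 − (0.69124)² = 0.15927.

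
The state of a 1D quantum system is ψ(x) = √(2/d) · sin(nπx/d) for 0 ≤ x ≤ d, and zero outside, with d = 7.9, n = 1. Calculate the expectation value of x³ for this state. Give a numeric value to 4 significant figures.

85.79

⟨x³⟩ = ∫ x³·|ψ|² dx (integrals over the domain).
With sin²θ = (1 − cos2θ)/2 on 0 ≤ x ≤ d: ∫sin²(nπx/d) dx = d/2, ∫x·sin²(nπx/d) dx = d²/4, ∫x²·sin²(nπx/d) dx = d³·(1/6 − 1/(4n²π²)); higher powers xᵏ the same way, integrating xᵏ·cos(2nπx/d) by parts.
⟨x³⟩ = 85.793.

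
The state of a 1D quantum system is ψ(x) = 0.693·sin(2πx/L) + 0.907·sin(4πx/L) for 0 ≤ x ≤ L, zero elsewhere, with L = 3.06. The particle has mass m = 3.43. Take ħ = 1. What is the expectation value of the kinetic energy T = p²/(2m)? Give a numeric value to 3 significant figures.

1.78

T = −(ħ²/2m) d²/dx², so ⟨T⟩ = −(ħ²/2m) ∫ ψ*·ψ'' dx / ∫|ψ|² dx; with m = 3.43.
d²/dx² sin(jπx/L) = −(jπ/L)²·sin(jπx/L); on 0 ≤ x ≤ L, ∫sin²(jπx/L) dx = L/2 and ∫sin(jπx/L)·sin(lπx/L) dx = 0 for j ≠ l, so only diagonal terms survive in ∫|ψ|² and ∫ψ·ψ″; ∫ψ·ψ′ dx = [ψ²/2] between the walls = 0.
State is unnormalized: ∫|ψ|² dx = 1.9934, and ∫ψ*·(−ħ²/2m · ψ'') dx = 3.5459, so ⟨T⟩ = 3.5459 / 1.9934.
⟨T⟩ = 1.7788.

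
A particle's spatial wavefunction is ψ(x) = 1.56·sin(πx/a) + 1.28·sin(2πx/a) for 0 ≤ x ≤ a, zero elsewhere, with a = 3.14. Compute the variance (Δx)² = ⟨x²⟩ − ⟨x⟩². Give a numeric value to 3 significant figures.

Compute ⟨x⟩ and ⟨x²⟩ separately, then (Δx)² = ⟨x²⟩ − ⟨x⟩².
On 0 ≤ x ≤ a (j ≠ l): ∫sin²(jπx/a) dx = a/2, ∫sin(jπx/a)·sin(lπx/a) dx = 0; diagonal moments ∫x·sin²(jπx/a) dx = a²/4, ∫x²·sin²(jπx/a) dx = a³·(1/6 − 1/(4j²π²)); cross terms ∫x·sin(jπx/a)·sin(lπx/a) dx = 0 for j + l even and −4jla²/(π²(j² − l²)²) for j + l odd, ∫x²·sin(jπx/a)·sin(lπx/a) dx = (−1)^(j+l)·4jla³/(π²(j² − l²)²); higher powers the same way via product-to-sum and parts.
Normalization: ∫|ψ|² dx = 6.3930.
⟨x⟩ = 1.0153 and ⟨x²⟩ = 1.1960.
(Δx)² = 1.1960 − (1.0153)² = 0.16517.

0.165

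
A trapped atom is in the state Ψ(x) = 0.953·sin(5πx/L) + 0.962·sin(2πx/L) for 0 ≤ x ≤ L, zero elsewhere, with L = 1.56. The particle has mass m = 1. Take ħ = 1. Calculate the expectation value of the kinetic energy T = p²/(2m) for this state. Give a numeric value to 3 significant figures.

29.2

T = −(ħ²/2m) d²/dx², so ⟨T⟩ = −(ħ²/2m) ∫ Ψ*·Ψ'' dx / ∫|Ψ|² dx; with m = 1.
d²/dx² sin(jπx/L) = −(jπ/L)²·sin(jπx/L); on 0 ≤ x ≤ L, ∫sin²(jπx/L) dx = L/2 and ∫sin(jπx/L)·sin(lπx/L) dx = 0 for j ≠ l, so only diagonal terms survive in ∫|Ψ|² and ∫Ψ·Ψ″; ∫Ψ·Ψ′ dx = [Ψ²/2] between the walls = 0.
State is unnormalized: ∫|Ψ|² dx = 1.4302, and ∫Ψ*·(−ħ²/2m · Ψ'') dx = 41.767, so ⟨T⟩ = 41.767 / 1.4302.
⟨T⟩ = 29.203.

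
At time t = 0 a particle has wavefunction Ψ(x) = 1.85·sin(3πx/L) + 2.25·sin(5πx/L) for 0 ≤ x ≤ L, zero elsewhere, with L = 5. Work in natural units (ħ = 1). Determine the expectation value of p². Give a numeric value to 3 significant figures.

p² Ψ = −ħ² d²Ψ/dx²; ⟨p²⟩ = −ħ² ∫ Ψ*·Ψ'' dx / ∫|Ψ|² dx.
d²/dx² sin(jπx/L) = −(jπ/L)²·sin(jπx/L); on 0 ≤ x ≤ L, ∫sin²(jπx/L) dx = L/2 and ∫sin(jπx/L)·sin(lπx/L) dx = 0 for j ≠ l, so only diagonal terms survive in ∫|Ψ|² and ∫Ψ·Ψ″; ∫Ψ·Ψ′ dx = [Ψ²/2] between the walls = 0.
State is unnormalized: ∫|Ψ|² dx = 21.213, and ∫Ψ*·(−ħ² Ψ'') dx = 155.31, so ⟨p²⟩ = 155.31 / 21.213.
⟨p²⟩ = 7.3218.

7.32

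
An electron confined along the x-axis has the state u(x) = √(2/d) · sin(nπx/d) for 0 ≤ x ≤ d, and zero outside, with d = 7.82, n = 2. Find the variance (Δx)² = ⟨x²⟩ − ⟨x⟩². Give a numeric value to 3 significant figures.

Compute ⟨x⟩ and ⟨x²⟩ separately, then (Δx)² = ⟨x²⟩ − ⟨x⟩².
With sin²θ = (1 − cos2θ)/2 on 0 ≤ x ≤ d: ∫sin²(nπx/d) dx = d/2, ∫x·sin²(nπx/d) dx = d²/4, ∫x²·sin²(nπx/d) dx = d³·(1/6 − 1/(4n²π²)); higher powers xᵏ the same way, integrating xᵏ·cos(2nπx/d) by parts.
⟨x⟩ = 3.9100 and ⟨x²⟩ = 19.610.
(Δx)² = 19.610 − (3.9100)² = 4.3215.

4.32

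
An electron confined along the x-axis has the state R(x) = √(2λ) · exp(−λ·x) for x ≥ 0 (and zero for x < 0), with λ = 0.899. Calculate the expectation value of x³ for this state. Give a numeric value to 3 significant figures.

1.03

⟨x³⟩ = ∫ x³·|R|² dx (integrals over the domain).
Every integrand reduces to terms xʲ·e^(−2λx) on [0, ∞); use ∫₀^∞ xʲ·e^(−2λx) dx = j!/(2λ)^(j+1).
⟨x³⟩ = 1.0322.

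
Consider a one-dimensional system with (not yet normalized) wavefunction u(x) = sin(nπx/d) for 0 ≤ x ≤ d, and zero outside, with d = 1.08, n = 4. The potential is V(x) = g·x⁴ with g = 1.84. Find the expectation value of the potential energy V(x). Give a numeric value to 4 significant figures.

⟨V⟩ = ∫ V(x)·|u|² dx / ∫|u|² dx.
With sin²θ = (1 − cos2θ)/2 on 0 ≤ x ≤ d: ∫sin²(nπx/d) dx = d/2, ∫x·sin²(nπx/d) dx = d²/4, ∫x²·sin²(nπx/d) dx = d³·(1/6 − 1/(4n²π²)); higher powers xᵏ the same way, integrating xᵏ·cos(2nπx/d) by parts.
State is unnormalized: ∫|u|² dx = 0.54000, and ∫u*·V(x)·u dx = 0.26188, so ⟨V⟩ = 0.26188 / 0.54000.
⟨V⟩ = 0.48496.

0.4850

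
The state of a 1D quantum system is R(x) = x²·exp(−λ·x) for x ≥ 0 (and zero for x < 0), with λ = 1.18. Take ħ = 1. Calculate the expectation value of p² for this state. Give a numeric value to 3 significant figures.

p² R = −ħ² d²R/dx²; ⟨p²⟩ = −ħ² ∫ R*·R'' dx / ∫|R|² dx.
Differentiate x²·exp(−λ·x) with the product rule; every integrand then reduces to terms xʲ·e^(−2λx) on [0, ∞), with ∫₀^∞ xʲ·e^(−2λx) dx = j!/(2λ)^(j+1).
State is unnormalized: ∫|R|² dx = 0.32783, and ∫R*·(−ħ² R'') dx = 0.15216, so ⟨p²⟩ = 0.15216 / 0.32783.
⟨p²⟩ = 0.46413.

0.464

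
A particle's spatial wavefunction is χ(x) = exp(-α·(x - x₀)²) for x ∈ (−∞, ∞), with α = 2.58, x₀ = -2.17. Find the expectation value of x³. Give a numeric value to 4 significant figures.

⟨x³⟩ = ∫ x³·|χ|² dx / ∫|χ|² dx (integrals over the domain).
Gaussian moments (u = x − x₀): ∫u^(2j)·e^(−2αu²) du = (2j−1)!!/(4α)^j · √(π/(2α)), odd powers integrate to 0; here √(π/(2α)) = 0.78028.
State is unnormalized: ∫|χ|² dx = 0.78028, and ∫χ*·x³·χ dx = -8.4653, so ⟨x³⟩ = -8.4653 / 0.78028.
⟨x³⟩ = -10.849.

-10.85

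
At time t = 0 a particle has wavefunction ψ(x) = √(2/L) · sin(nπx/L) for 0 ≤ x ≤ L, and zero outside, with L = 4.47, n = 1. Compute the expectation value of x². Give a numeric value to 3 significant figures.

5.65

⟨x²⟩ = ∫ x²·|ψ|² dx (integrals over the domain).
With sin²θ = (1 − cos2θ)/2 on 0 ≤ x ≤ L: ∫sin²(nπx/L) dx = L/2, ∫x·sin²(nπx/L) dx = L²/4, ∫x²·sin²(nπx/L) dx = L³·(1/6 − 1/(4n²π²)); higher powers xᵏ the same way, integrating xᵏ·cos(2nπx/L) by parts.
⟨x²⟩ = 5.6481.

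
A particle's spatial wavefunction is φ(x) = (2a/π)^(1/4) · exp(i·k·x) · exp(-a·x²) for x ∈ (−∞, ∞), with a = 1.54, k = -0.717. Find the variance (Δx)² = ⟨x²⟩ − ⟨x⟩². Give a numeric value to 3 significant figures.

0.162

Compute ⟨x⟩ and ⟨x²⟩ separately, then (Δx)² = ⟨x²⟩ − ⟨x⟩².
Gaussian moments: ∫x^(2j)·e^(−2ax²) dx = (2j−1)!!/(4a)^j · √(π/(2a)), odd powers integrate to 0; here √(π/(2a)) = 1.0099.
⟨x⟩ = 0.0000 and ⟨x²⟩ = 0.16234.
(Δx)² = 0.16234 − (0.0000)² = 0.16234.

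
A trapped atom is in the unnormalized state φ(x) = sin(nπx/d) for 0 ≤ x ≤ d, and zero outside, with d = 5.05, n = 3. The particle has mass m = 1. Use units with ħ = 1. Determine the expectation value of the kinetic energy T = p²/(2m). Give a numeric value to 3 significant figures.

1.74

T = −(ħ²/2m) d²/dx², so ⟨T⟩ = −(ħ²/2m) ∫ φ*·φ'' dx / ∫|φ|² dx; with m = 1.
d/dx sin(nπx/d) = (nπ/d)·cos(nπx/d) and d²/dx² sin(nπx/d) = −(nπ/d)²·sin(nπx/d); on 0 ≤ x ≤ d, ∫sin²(nπx/d) dx = d/2 and ∫sin(nπx/d)·cos(nπx/d) dx = 0.
State is unnormalized: ∫|φ|² dx = 2.5250, and ∫φ*·(−ħ²/2m · φ'') dx = 4.3973, so ⟨T⟩ = 4.3973 / 2.5250.
⟨T⟩ = 1.7415.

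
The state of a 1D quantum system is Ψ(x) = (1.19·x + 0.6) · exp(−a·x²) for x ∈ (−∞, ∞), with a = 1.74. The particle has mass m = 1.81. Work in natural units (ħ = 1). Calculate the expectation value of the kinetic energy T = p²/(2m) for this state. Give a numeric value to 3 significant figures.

T = −(ħ²/2m) d²/dx², so ⟨T⟩ = −(ħ²/2m) ∫ Ψ*·Ψ'' dx / ∫|Ψ|² dx; with m = 1.81.
Expand each integrand as polynomial × e^(−2ax²) and use ∫x^(2j)·e^(−2ax²) dx = (2j−1)!!/(4a)^j · √(π/(2a)), odd powers → 0; here √(π/(2a)) = 0.95013. Differentiate with the product rule, d/dx e^(−ax²) = −2ax·e^(−ax²).
State is unnormalized: ∫|Ψ|² dx = 0.53537, and ∫Ψ*·(−ħ²/2m · Ψ'') dx = 0.44317, so ⟨T⟩ = 0.44317 / 0.53537.
⟨T⟩ = 0.82779.

0.828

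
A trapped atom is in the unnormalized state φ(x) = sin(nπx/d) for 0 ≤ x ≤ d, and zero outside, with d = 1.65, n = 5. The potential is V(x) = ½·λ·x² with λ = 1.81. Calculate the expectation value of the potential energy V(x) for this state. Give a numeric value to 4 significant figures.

0.8163

⟨V⟩ = ∫ V(x)·|φ|² dx / ∫|φ|² dx.
With sin²θ = (1 − cos2θ)/2 on 0 ≤ x ≤ d: ∫sin²(nπx/d) dx = d/2, ∫x·sin²(nπx/d) dx = d²/4, ∫x²·sin²(nπx/d) dx = d³·(1/6 − 1/(4n²π²)); higher powers xᵏ the same way, integrating xᵏ·cos(2nπx/d) by parts.
State is unnormalized: ∫|φ|² dx = 0.82500, and ∫φ*·V(x)·φ dx = 0.67344, so ⟨V⟩ = 0.67344 / 0.82500.
⟨V⟩ = 0.81629.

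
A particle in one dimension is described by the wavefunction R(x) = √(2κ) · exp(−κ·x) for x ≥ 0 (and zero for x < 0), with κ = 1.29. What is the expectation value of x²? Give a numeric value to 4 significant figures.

⟨x²⟩ = ∫ x²·|R|² dx (integrals over the domain).
Every integrand reduces to terms xʲ·e^(−2κx) on [0, ∞); use ∫₀^∞ xʲ·e^(−2κx) dx = j!/(2κ)^(j+1).
⟨x²⟩ = 0.30046.

0.3005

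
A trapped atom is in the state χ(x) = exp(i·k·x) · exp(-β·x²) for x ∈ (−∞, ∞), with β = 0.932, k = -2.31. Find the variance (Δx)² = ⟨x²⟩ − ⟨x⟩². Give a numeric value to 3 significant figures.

Compute ⟨x⟩ and ⟨x²⟩ separately, then (Δx)² = ⟨x²⟩ − ⟨x⟩².
Gaussian moments: ∫x^(2j)·e^(−2βx²) dx = (2j−1)!!/(4β)^j · √(π/(2β)), odd powers integrate to 0; here √(π/(2β)) = 1.2982.
Normalization: ∫|χ|² dx = 1.2982.
⟨x⟩ = 0.0000 and ⟨x²⟩ = 0.26824.
(Δx)² = 0.26824 − (0.0000)² = 0.26824.

0.268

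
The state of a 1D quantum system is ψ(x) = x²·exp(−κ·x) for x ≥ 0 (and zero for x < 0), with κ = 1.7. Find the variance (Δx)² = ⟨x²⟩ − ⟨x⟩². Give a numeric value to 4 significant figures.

0.4325

Compute ⟨x⟩ and ⟨x²⟩ separately, then (Δx)² = ⟨x²⟩ − ⟨x⟩².
Every integrand reduces to terms xʲ·e^(−2κx) on [0, ∞); use ∫₀^∞ xʲ·e^(−2κx) dx = j!/(2κ)^(j+1).
Normalization: ∫|ψ|² dx = 0.052822.
⟨x⟩ = 1.4706 and ⟨x²⟩ = 2.5952.
(Δx)² = 2.5952 − (1.4706)² = 0.43253.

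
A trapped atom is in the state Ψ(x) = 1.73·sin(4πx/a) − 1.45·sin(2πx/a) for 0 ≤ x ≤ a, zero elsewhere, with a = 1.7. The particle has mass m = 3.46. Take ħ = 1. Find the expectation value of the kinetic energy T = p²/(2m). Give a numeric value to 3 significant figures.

T = −(ħ²/2m) d²/dx², so ⟨T⟩ = −(ħ²/2m) ∫ Ψ*·Ψ'' dx / ∫|Ψ|² dx; with m = 3.46.
d²/dx² sin(jπx/a) = −(jπ/a)²·sin(jπx/a); on 0 ≤ x ≤ a, ∫sin²(jπx/a) dx = a/2 and ∫sin(jπx/a)·sin(lπx/a) dx = 0 for j ≠ l, so only diagonal terms survive in ∫|Ψ|² and ∫Ψ·Ψ″; ∫Ψ·Ψ′ dx = [Ψ²/2] between the walls = 0.
State is unnormalized: ∫|Ψ|² dx = 4.3311, and ∫Ψ*·(−ħ²/2m · Ψ'') dx = 23.615, so ⟨T⟩ = 23.615 / 4.3311.
⟨T⟩ = 5.4525.

5.45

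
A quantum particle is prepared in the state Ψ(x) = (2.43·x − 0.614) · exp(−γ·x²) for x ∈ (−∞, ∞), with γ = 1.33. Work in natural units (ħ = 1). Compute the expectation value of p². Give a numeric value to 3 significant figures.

p² Ψ = −ħ² d²Ψ/dx²; ⟨p²⟩ = −ħ² ∫ Ψ*·Ψ'' dx / ∫|Ψ|² dx.
Expand each integrand as polynomial × e^(−2γx²) and use ∫x^(2j)·e^(−2γx²) dx = (2j−1)!!/(4γ)^j · √(π/(2γ)), odd powers → 0; here √(π/(2γ)) = 1.0868. Differentiate with the product rule, d/dx e^(−γx²) = −2γx·e^(−γx²).
State is unnormalized: ∫|Ψ|² dx = 1.6159, and ∫Ψ*·(−ħ² Ψ'') dx = 5.3578, so ⟨p²⟩ = 5.3578 / 1.6159.
⟨p²⟩ = 3.3156.

3.32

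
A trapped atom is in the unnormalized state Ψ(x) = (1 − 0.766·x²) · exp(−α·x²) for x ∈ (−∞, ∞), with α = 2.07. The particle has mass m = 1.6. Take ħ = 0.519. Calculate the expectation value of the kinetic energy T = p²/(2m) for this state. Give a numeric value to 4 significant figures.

T = −(ħ²/2m) d²/dx², so ⟨T⟩ = −(ħ²/2m) ∫ Ψ*·Ψ'' dx / ∫|Ψ|² dx; with m = 1.6.
Expand each integrand as polynomial × e^(−2αx²) and use ∫x^(2j)·e^(−2αx²) dx = (2j−1)!!/(4α)^j · √(π/(2α)), odd powers → 0; here √(π/(2α)) = 0.87111. Differentiate with the product rule, d/dx e^(−αx²) = −2αx·e^(−αx²).
State is unnormalized: ∫|Ψ|² dx = 0.73230, and ∫Ψ*·(−ħ²/2m · Ψ'') dx = 0.18896, so ⟨T⟩ = 0.18896 / 0.73230.
⟨T⟩ = 0.25804.

0.2580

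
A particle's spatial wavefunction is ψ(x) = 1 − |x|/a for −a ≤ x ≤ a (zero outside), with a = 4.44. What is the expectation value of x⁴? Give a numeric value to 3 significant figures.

⟨x⁴⟩ = ∫ x⁴·|ψ|² dx / ∫|ψ|² dx (integrals over the domain).
ψ is even, so ∫ over [−a, a] = 2∫₀ᵃ with ψ = 1 − x/a there: ∫₀ᵃ (1 − x/a)² dx = a/3, ∫₀ᵃ x²(1 − x/a)² dx = a³/30, ∫₀ᵃ x⁴(1 − x/a)² dx = a⁵/105.
State is unnormalized: ∫|ψ|² dx = 2.9600, and ∫ψ*·x⁴·ψ dx = 32.867, so ⟨x⁴⟩ = 32.867 / 2.9600.
⟨x⁴⟩ = 11.104.

11.1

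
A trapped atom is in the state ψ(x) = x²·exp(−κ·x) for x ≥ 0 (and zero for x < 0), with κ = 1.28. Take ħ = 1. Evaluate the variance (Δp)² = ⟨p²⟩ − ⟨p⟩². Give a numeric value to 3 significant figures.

0.546

Compute ⟨p⟩ and ⟨p²⟩ separately; (Δp)² = ⟨p²⟩ − ⟨p⟩².
Differentiate x²·exp(−κ·x) with the product rule; every integrand then reduces to terms xʲ·e^(−2κx) on [0, ∞), with ∫₀^∞ xʲ·e^(−2κx) dx = j!/(2κ)^(j+1).
Normalization: ∫|ψ|² dx = 0.21828.
⟨p⟩ = 0.0000 and ⟨p²⟩ = 0.54613.
(Δp)² = 0.54613 − (0.0000)² = 0.54613.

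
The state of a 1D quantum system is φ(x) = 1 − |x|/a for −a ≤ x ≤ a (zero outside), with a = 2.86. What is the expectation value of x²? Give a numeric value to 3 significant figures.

0.818

⟨x²⟩ = ∫ x²·|φ|² dx / ∫|φ|² dx (integrals over the domain).
φ is even, so ∫ over [−a, a] = 2∫₀ᵃ with φ = 1 − x/a there: ∫₀ᵃ (1 − x/a)² dx = a/3, ∫₀ᵃ x²(1 − x/a)² dx = a³/30, ∫₀ᵃ x⁴(1 − x/a)² dx = a⁵/105.
State is unnormalized: ∫|φ|² dx = 1.9067, and ∫φ*·x²·φ dx = 1.5596, so ⟨x²⟩ = 1.5596 / 1.9067.
⟨x²⟩ = 0.81796.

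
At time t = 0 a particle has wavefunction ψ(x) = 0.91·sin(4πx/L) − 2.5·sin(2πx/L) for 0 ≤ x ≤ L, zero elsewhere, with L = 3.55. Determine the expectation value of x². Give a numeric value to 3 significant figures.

⟨x²⟩ = ∫ x²·|ψ|² dx / ∫|ψ|² dx (integrals over the domain).
On 0 ≤ x ≤ L (j ≠ l): ∫sin²(jπx/L) dx = L/2, ∫sin(jπx/L)·sin(lπx/L) dx = 0; diagonal moments ∫x·sin²(jπx/L) dx = L²/4, ∫x²·sin²(jπx/L) dx = L³·(1/6 − 1/(4j²π²)); cross terms ∫x·sin(jπx/L)·sin(lπx/L) dx = 0 for j + l even and −4jlL²/(π²(j² − l²)²) for j + l odd, ∫x²·sin(jπx/L)·sin(lπx/L) dx = (−1)^(j+l)·4jlL³/(π²(j² − l²)²); higher powers the same way via product-to-sum and parts.
State is unnormalized: ∫|ψ|² dx = 12.564, and ∫ψ*·x²·ψ dx = 46.365, so ⟨x²⟩ = 46.365 / 12.564.
⟨x²⟩ = 3.6904.

3.69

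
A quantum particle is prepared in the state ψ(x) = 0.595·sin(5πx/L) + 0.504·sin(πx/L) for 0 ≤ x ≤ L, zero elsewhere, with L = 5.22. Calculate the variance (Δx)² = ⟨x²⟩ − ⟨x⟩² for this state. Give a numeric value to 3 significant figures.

Compute ⟨x⟩ and ⟨x²⟩ separately, then (Δx)² = ⟨x²⟩ − ⟨x⟩².
On 0 ≤ x ≤ L (j ≠ l): ∫sin²(jπx/L) dx = L/2, ∫sin(jπx/L)·sin(lπx/L) dx = 0; diagonal moments ∫x·sin²(jπx/L) dx = L²/4, ∫x²·sin²(jπx/L) dx = L³·(1/6 − 1/(4j²π²)); cross terms ∫x·sin(jπx/L)·sin(lπx/L) dx = 0 for j + l even and −4jlL²/(π²(j² − l²)²) for j + l odd, ∫x²·sin(jπx/L)·sin(lπx/L) dx = (−1)^(j+l)·4jlL³/(π²(j² − l²)²); higher powers the same way via product-to-sum and parts.
Normalization: ∫|ψ|² dx = 1.5870.
⟨x⟩ = 2.6100 and ⟨x²⟩ = 8.6631.
(Δx)² = 8.6631 − (2.6100)² = 1.8510.

1.85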